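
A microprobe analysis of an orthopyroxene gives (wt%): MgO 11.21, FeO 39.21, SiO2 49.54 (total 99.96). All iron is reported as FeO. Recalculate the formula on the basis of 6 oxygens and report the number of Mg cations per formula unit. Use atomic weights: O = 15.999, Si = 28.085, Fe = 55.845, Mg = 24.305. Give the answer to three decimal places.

MgO: 11.21/40.304 = 0.27814 mol → 0.27814 mol Mg, 0.27814 mol O.
FeO: 39.21/71.844 = 0.54577 mol → 0.54577 mol Fe, 0.54577 mol O.
SiO2: 49.54/60.083 = 0.82453 mol → 0.82453 mol Si, 1.64906 mol O.
Total oxygen = 2.47297 mol. Normalization factor = 6/2.47297 = 2.42623.
Mg per 6 O = 0.27814 × 2.42623 = 0.675.

0.675 Mg apfu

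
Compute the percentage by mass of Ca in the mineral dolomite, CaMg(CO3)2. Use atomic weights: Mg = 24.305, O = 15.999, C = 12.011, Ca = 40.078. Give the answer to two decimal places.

21.73 mass %

Formula mass = 1×40.078 + 1×24.305 + 2×12.011 + 6×15.999 = 184.399 g/mol, of which 40.078 g is Ca.
So Ca makes up 40.078/184.399 = 0.2173 of the mass, i.e. 21.73%.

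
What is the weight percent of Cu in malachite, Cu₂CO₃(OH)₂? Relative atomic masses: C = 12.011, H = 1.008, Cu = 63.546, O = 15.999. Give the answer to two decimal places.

Formula mass = 2×63.546 + 1×12.011 + 5×15.999 + 2×1.008 = 221.114 g/mol, of which 127.092 g is Cu.
So Cu makes up 127.092/221.114 = 0.5748 of the mass, i.e. 57.48%.

57.48 weight percent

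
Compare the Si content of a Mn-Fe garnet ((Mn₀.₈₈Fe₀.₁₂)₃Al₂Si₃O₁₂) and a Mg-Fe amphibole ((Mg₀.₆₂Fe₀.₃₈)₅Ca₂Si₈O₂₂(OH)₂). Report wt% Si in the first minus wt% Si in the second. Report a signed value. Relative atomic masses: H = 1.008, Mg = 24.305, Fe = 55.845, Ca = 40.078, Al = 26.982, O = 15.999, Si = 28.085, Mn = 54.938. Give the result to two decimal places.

-8.75 percentage points

Si in (Mn₀.₈₈Fe₀.₁₂)₃Al₂Si₃O₁₂: molar mass 495.348 g/mol; 3×28.085 = 84.255 g → 17.01 wt%.
Si in (Mg₀.₆₂Fe₀.₃₈)₅Ca₂Si₈O₂₂(OH)₂: molar mass 872.279 g/mol; 8×28.085 = 224.680 g → 25.76 wt%.
Difference = 17.01 − 25.76 = -8.75 percentage points.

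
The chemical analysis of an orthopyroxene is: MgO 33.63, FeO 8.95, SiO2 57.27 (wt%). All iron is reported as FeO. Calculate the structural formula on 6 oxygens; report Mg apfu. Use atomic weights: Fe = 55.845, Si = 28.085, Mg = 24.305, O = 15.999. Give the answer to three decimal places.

1.747 Mg apfu

MgO: 33.63/40.304 = 0.83441 mol → 0.83441 mol Mg, 0.83441 mol O.
FeO: 8.95/71.844 = 0.12458 mol → 0.12458 mol Fe, 0.12458 mol O.
SiO2: 57.27/60.083 = 0.95318 mol → 0.95318 mol Si, 1.90636 mol O.
Total oxygen = 2.86535 mol. Normalization factor = 6/2.86535 = 2.09399.
Mg per 6 O = 0.83441 × 2.09399 = 1.747.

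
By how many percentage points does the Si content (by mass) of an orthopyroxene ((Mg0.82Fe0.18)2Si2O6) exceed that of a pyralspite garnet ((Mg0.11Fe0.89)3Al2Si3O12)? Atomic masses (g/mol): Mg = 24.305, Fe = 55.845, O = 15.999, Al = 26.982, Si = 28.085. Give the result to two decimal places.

9.19 percentage points

Si in (Mg0.82Fe0.18)2Si2O6: molar mass 212.128 g/mol; 2×28.085 = 56.170 g → 26.48 wt%.
Si in (Mg0.11Fe0.89)3Al2Si3O12: molar mass 487.334 g/mol; 3×28.085 = 84.255 g → 17.29 wt%.
Difference = 26.48 − 17.29 = 9.19 percentage points.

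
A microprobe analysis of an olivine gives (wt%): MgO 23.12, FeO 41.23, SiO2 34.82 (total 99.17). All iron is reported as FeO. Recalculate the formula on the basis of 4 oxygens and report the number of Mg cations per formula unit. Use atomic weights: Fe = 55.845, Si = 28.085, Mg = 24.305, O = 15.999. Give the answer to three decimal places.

0.995 Mg apfu

MgO: 23.12/40.304 = 0.57364 mol → 0.57364 mol Mg, 0.57364 mol O.
FeO: 41.23/71.844 = 0.57388 mol → 0.57388 mol Fe, 0.57388 mol O.
SiO2: 34.82/60.083 = 0.57953 mol → 0.57953 mol Si, 1.15906 mol O.
Total oxygen = 2.30658 mol. Normalization factor = 4/2.30658 = 1.73417.
Mg per 4 O = 0.57364 × 1.73417 = 0.995.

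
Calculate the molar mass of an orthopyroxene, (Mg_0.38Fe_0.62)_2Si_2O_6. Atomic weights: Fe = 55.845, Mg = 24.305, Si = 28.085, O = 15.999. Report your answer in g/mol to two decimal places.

The formula mass is the sum 0.76*24.305 + 1.24*55.845 + 2*28.085 + 6*15.999.

239.88 g/mol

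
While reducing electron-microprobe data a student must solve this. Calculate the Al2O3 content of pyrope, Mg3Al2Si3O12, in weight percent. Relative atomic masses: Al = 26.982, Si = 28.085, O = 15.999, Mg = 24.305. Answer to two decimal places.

25.29 wt%

Molar mass of Mg3Al2Si3O12 = 3×24.305 + 2×26.982 + 3×28.085 + 12×15.999 = 403.122 g/mol.
Each formula unit contains 2 Al, equivalent to 2/2 = 1.0000 mol Al2O3.
M(Al2O3) = 2×26.982 + 3×15.999 = 101.961 g/mol.
Mass of Al2O3 per formula unit = 1.0000 × 101.961 = 101.961 g.
Al2O3 wt% = 101.961 / 403.122 × 100 = 25.29%.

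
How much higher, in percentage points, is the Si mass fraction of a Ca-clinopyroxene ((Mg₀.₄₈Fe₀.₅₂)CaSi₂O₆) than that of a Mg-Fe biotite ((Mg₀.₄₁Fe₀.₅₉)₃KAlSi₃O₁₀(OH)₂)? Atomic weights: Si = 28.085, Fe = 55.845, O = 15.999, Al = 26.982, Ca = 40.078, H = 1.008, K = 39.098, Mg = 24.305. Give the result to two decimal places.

6.30 percentage points

First mineral: 56.170 g Si in 232.948 g formula = 24.11 wt% Si.
Second mineral: 84.255 g Si in 473.080 g formula = 17.81 wt% Si.
24.11% − 17.81% gives a difference of 6.30 percentage points.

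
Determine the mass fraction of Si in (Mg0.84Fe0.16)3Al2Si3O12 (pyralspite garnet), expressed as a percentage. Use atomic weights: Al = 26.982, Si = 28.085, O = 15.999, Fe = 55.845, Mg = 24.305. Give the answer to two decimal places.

20.14 wt%

Formula mass = 2.52×24.305 + 0.48×55.845 + 2×26.982 + 3×28.085 + 12×15.999 = 418.261 g/mol, of which 84.255 g is Si.
So Si makes up 84.255/418.261 = 0.2014 of the mass, i.e. 20.14%.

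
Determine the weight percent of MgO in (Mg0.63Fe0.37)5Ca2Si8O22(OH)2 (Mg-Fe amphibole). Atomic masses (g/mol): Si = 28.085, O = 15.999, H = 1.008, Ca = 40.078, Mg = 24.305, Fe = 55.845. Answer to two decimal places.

M((Mg0.63Fe0.37)5Ca2Si8O22(OH)2) = 870.702 g/mol; M(MgO) = 40.304 g/mol.
Moles MgO per formula unit = 3.15 Mg ÷ 1 = 3.1500.
MgO fraction = (3.1500 × 40.304) / 870.702 = 126.958/870.702 = 0.1458.

14.58 wt%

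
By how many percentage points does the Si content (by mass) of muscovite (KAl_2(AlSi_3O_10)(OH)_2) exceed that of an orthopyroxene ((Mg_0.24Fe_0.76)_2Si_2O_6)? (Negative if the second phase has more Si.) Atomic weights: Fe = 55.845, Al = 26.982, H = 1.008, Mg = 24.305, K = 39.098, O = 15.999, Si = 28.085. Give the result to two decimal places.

-1.43 percentage points

First mineral: 84.255 g Si in 398.303 g formula = 21.15 wt% Si.
Second mineral: 56.170 g Si in 248.715 g formula = 22.58 wt% Si.
21.15% − 22.58% gives a difference of -1.43 percentage points.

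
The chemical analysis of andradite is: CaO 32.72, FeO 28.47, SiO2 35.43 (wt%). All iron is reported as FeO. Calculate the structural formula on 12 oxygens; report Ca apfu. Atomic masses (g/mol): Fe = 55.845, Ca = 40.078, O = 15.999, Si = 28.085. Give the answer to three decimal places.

3.243 Ca apfu

CaO (M=56.077): mol = 0.58348; Ca = 0.58348, O = 0.58348.
FeO (M=71.844): mol = 0.39628; Fe = 0.39628, O = 0.39628.
SiO2 (M=60.083): mol = 0.58968; Si = 0.58968, O = 1.17936.
ΣO = 2.15912; factor = 12/ΣO = 5.55782.
Ca apfu = 0.58348 × 5.55782 = 3.243.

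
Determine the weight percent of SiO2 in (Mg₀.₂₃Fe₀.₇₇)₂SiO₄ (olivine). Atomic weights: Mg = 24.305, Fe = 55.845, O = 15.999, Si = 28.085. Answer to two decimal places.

31.75 wt%

M((Mg₀.₂₃Fe₀.₇₇)₂SiO₄) = 189.263 g/mol; M(SiO2) = 60.083 g/mol.
Moles SiO2 per formula unit = 1 Si ÷ 1 = 1.0000.
SiO2 fraction = (1.0000 × 60.083) / 189.263 = 60.083/189.263 = 0.3175.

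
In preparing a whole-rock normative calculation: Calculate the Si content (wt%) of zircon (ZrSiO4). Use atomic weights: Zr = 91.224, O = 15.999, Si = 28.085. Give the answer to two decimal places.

Formula mass = 1*91.224 + 1*28.085 + 4*15.999 = 183.305 g/mol, of which 28.085 g is Si.
So Si makes up 28.085/183.305 = 0.1532 of the mass, i.e. 15.32%.

15.32 wt%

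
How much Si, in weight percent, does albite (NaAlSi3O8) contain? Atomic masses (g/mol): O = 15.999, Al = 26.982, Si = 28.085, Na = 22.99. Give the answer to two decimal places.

32.13 weight percent

Molar mass of NaAlSi3O8: 1×22.99 + 1×26.982 + 3×28.085 + 8×15.999 = 262.219 g/mol.
Mass of Si per formula unit: 3 × 28.085 = 84.255 g.
Weight fraction Si = 84.255 / 262.219 = 0.3213.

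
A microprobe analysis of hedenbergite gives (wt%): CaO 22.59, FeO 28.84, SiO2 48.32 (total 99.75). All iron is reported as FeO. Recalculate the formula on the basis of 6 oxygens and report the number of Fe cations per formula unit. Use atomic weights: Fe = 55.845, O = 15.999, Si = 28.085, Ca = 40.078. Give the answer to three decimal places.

0.998 Fe apfu

CaO (M=56.077): mol = 0.40284; Ca = 0.40284, O = 0.40284.
FeO (M=71.844): mol = 0.40143; Fe = 0.40143, O = 0.40143.
SiO2 (M=60.083): mol = 0.80422; Si = 0.80422, O = 1.60844.
ΣO = 2.41271; factor = 6/ΣO = 2.48683.
Fe apfu = 0.40143 × 2.48683 = 0.998.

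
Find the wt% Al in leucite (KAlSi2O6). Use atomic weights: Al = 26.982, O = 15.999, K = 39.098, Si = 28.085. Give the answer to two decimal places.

12.36 mass %

M(KAlSi2O6) = 218.244 g/mol.
Al contributes 1 × 26.982 = 26.982 g per mole.
26.982/218.244 = 0.1236 → 12.36%.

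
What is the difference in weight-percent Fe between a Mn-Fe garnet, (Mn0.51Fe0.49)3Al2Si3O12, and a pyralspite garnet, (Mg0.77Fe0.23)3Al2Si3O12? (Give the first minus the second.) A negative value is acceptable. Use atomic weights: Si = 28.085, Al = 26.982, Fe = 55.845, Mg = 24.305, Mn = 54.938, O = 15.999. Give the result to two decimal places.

7.47 percentage points

M((Mn0.51Fe0.49)3Al2Si3O12) = 496.354 g/mol, so wt% Fe = 82.092/496.354 × 100 = 16.54%.
M((Mg0.77Fe0.23)3Al2Si3O12) = 424.885 g/mol, so wt% Fe = 38.533/424.885 × 100 = 9.07%.
16.54 − 9.07 = 7.47 pp.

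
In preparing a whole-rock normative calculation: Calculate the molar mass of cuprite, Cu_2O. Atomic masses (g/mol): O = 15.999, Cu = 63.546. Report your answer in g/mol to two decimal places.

143.09 g/mol

The formula mass is the sum 2×63.546 + 1×15.999.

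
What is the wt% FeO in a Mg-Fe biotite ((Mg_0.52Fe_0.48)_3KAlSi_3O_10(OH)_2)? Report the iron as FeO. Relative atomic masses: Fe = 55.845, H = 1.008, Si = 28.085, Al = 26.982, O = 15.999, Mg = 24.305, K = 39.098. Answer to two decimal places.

22.36 wt%

Molar mass of (Mg_0.52Fe_0.48)_3KAlSi_3O_10(OH)_2 = 1.56·24.305 + 1.44·55.845 + 1·39.098 + 1·26.982 + 3·28.085 + 12·15.999 + 2·1.008 = 462.672 g/mol.
Each formula unit contains 1.44 Fe, equivalent to 1.44/1 = 1.4400 mol FeO.
M(FeO) = 1×55.845 + 1×15.999 = 71.844 g/mol.
Mass of FeO per formula unit = 1.4400 × 71.844 = 103.455 g.
FeO wt% = 103.455 / 462.672 × 100 = 22.36%.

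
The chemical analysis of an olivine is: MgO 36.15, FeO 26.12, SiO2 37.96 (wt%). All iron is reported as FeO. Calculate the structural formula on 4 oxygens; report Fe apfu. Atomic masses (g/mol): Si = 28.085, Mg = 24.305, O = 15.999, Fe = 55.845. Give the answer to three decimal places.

MgO: 36.15/40.304 = 0.89693 mol → 0.89693 mol Mg, 0.89693 mol O.
FeO: 26.12/71.844 = 0.36357 mol → 0.36357 mol Fe, 0.36357 mol O.
SiO2: 37.96/60.083 = 0.63179 mol → 0.63179 mol Si, 1.26358 mol O.
Total oxygen = 2.52408 mol. Normalization factor = 4/2.52408 = 1.58474.
Fe per 4 O = 0.36357 × 1.58474 = 0.576.

0.576 Fe apfu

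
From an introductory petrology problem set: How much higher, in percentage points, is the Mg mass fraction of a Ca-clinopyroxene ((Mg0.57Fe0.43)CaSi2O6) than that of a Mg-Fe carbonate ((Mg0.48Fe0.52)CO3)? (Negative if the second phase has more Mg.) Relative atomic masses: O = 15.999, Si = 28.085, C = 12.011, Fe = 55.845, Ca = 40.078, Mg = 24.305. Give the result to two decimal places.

-5.56 percentage points

Mg in (Mg0.57Fe0.43)CaSi2O6: molar mass 230.109 g/mol; 0.57×24.305 = 13.854 g → 6.02 wt%.
Mg in (Mg0.48Fe0.52)CO3: molar mass 100.714 g/mol; 0.48×24.305 = 11.666 g → 11.58 wt%.
Difference = 6.02 − 11.58 = -5.56 percentage points.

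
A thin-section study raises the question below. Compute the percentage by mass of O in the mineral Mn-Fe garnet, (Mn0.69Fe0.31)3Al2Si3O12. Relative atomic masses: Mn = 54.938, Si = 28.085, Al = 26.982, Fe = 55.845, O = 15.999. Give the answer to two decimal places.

38.72 weight percent

Formula mass = 2.07·54.938 + 0.93·55.845 + 2·26.982 + 3·28.085 + 12·15.999 = 495.865 g/mol, of which 191.988 g is O.
So O makes up 191.988/495.865 = 0.3872 of the mass, i.e. 38.72%.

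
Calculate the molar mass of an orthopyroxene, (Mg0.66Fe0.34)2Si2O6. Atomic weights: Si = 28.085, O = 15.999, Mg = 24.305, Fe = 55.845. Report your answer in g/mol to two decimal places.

222.22 g/mol

Mg: 1.32 × 24.305 = 32.0826
Fe: 0.68 × 55.845 = 37.9746
Si: 2 × 28.085 = 56.1700
O: 6 × 15.999 = 95.9940
Summing the contributions gives the formula mass.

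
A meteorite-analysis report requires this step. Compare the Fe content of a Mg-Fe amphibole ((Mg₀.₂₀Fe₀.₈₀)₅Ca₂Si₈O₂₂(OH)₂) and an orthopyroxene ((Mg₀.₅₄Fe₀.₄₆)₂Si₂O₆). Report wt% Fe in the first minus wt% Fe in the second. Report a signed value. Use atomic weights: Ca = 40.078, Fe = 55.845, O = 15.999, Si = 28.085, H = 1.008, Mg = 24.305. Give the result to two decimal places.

1.44 percentage points

Fe in (Mg₀.₂₀Fe₀.₈₀)₅Ca₂Si₈O₂₂(OH)₂: molar mass 938.513 g/mol; 4×55.845 = 223.380 g → 23.80 wt%.
Fe in (Mg₀.₅₄Fe₀.₄₆)₂Si₂O₆: molar mass 229.791 g/mol; 0.92×55.845 = 51.377 g → 22.36 wt%.
Difference = 23.80 − 22.36 = 1.44 percentage points.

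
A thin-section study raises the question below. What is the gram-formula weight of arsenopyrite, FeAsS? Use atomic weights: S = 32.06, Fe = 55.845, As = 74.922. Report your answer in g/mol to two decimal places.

M = 1*55.845 + 1*74.922 + 1*32.06

162.83 g/mol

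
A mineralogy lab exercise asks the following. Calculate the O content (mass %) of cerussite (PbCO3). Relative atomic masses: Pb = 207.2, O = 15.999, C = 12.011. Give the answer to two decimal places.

17.96 mass %

M(PbCO3) = 267.208 g/mol.
O contributes 3 × 15.999 = 47.997 g per mole.
47.997/267.208 = 0.1796 → 17.96%.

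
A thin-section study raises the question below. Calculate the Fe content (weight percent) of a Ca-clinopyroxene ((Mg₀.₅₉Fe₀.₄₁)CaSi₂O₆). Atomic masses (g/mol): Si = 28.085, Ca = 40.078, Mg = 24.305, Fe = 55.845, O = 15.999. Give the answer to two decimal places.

Formula mass = 0.59×24.305 + 0.41×55.845 + 1×40.078 + 2×28.085 + 6×15.999 = 229.478 g/mol, of which 22.896 g is Fe.
So Fe makes up 22.896/229.478 = 0.0998 of the mass, i.e. 9.98%.

9.98 weight percent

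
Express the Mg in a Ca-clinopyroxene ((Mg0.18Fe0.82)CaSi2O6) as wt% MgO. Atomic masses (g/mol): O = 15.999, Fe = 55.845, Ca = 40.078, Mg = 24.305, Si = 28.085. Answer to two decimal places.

Molar mass of (Mg0.18Fe0.82)CaSi2O6 = 0.18×24.305 + 0.82×55.845 + 1×40.078 + 2×28.085 + 6×15.999 = 242.410 g/mol.
Each formula unit contains 0.18 Mg, equivalent to 0.18/1 = 0.1800 mol MgO.
M(MgO) = 1×24.305 + 1×15.999 = 40.304 g/mol.
Mass of MgO per formula unit = 0.1800 × 40.304 = 7.255 g.
MgO wt% = 7.255 / 242.410 × 100 = 2.99%.

2.99 wt%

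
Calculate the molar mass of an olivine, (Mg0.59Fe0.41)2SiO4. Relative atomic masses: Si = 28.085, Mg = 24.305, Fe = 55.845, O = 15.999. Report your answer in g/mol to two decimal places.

166.55 g/mol

Mg: 1.18 × 24.305 = 28.6799
Fe: 0.82 × 55.845 = 45.7929
Si: 1 × 28.085 = 28.0850
O: 4 × 15.999 = 63.9960
Summing the contributions gives the formula mass.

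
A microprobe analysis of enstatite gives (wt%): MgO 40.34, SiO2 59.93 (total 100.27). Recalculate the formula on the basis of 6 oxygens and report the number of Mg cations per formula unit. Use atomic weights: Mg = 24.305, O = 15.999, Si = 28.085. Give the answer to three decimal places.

2.005 Mg apfu

MgO: 40.34/40.304 = 1.00089 mol → 1.00089 mol Mg, 1.00089 mol O.
SiO2: 59.93/60.083 = 0.99745 mol → 0.99745 mol Si, 1.99490 mol O.
Total oxygen = 2.99579 mol. Normalization factor = 6/2.99579 = 2.00281.
Mg per 6 O = 1.00089 × 2.00281 = 2.005.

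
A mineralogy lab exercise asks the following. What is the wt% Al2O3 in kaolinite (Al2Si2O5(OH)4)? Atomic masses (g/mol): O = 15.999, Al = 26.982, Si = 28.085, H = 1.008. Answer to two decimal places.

M(Al2Si2O5(OH)4) = 258.157 g/mol; M(Al2O3) = 101.961 g/mol.
Moles Al2O3 per formula unit = 2 Al ÷ 2 = 1.0000.
Al2O3 fraction = (1.0000 × 101.961) / 258.157 = 101.961/258.157 = 0.3950.

39.50 wt%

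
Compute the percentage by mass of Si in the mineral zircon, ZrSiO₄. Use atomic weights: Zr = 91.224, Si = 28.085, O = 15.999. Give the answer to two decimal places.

15.32 mass %

Molar mass of ZrSiO₄: 1×91.224 + 1×28.085 + 4×15.999 = 183.305 g/mol.
Mass of Si per formula unit: 1 × 28.085 = 28.085 g.
Weight fraction Si = 28.085 / 183.305 = 0.1532.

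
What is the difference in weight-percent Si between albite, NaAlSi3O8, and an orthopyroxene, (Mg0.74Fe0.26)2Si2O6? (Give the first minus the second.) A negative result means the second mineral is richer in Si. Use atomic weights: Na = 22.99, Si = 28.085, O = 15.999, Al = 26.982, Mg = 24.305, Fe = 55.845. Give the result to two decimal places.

6.27 percentage points

Si in NaAlSi3O8: molar mass 262.219 g/mol; 3×28.085 = 84.255 g → 32.13 wt%.
Si in (Mg0.74Fe0.26)2Si2O6: molar mass 217.175 g/mol; 2×28.085 = 56.170 g → 25.86 wt%.
Difference = 32.13 − 25.86 = 6.27 percentage points.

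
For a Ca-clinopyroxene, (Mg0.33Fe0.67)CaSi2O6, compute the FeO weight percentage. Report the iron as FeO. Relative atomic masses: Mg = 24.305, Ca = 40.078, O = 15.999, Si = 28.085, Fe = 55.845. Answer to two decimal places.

20.25 wt%

Molar mass of (Mg0.33Fe0.67)CaSi2O6 = 0.33*24.305 + 0.67*55.845 + 1*40.078 + 2*28.085 + 6*15.999 = 237.679 g/mol.
Each formula unit contains 0.67 Fe, equivalent to 0.67/1 = 0.6700 mol FeO.
M(FeO) = 1×55.845 + 1×15.999 = 71.844 g/mol.
Mass of FeO per formula unit = 0.6700 × 71.844 = 48.135 g.
FeO wt% = 48.135 / 237.679 × 100 = 20.25%.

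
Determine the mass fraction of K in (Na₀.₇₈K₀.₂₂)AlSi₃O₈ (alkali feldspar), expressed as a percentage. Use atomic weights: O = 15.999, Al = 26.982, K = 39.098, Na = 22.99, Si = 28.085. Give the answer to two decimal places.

M((Na₀.₇₈K₀.₂₂)AlSi₃O₈) = 265.763 g/mol.
K contributes 0.22 × 39.098 = 8.602 g per mole.
8.602/265.763 = 0.0324 → 3.24%.

3.24 mass %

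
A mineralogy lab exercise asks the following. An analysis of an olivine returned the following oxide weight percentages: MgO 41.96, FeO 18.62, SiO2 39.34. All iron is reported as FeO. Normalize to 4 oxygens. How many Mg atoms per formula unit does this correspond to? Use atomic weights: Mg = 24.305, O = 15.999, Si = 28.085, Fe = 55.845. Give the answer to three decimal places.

MgO (M=40.304): mol = 1.04109; Mg = 1.04109, O = 1.04109.
FeO (M=71.844): mol = 0.25917; Fe = 0.25917, O = 0.25917.
SiO2 (M=60.083): mol = 0.65476; Si = 0.65476, O = 1.30952.
ΣO = 2.60978; factor = 4/ΣO = 1.53270.
Mg apfu = 1.04109 × 1.53270 = 1.596.

1.596 Mg apfu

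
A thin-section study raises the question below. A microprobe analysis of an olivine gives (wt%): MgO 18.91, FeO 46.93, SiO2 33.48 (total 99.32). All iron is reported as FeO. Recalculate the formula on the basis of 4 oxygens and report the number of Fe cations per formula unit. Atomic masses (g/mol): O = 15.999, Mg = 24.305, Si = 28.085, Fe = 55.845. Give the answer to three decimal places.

1.168 Fe apfu

18.91 wt% MgO ÷ 40.304 g/mol = 0.46918 mol, giving 0.46918 Mg and 0.46918 O.
46.93 wt% FeO ÷ 71.844 g/mol = 0.65322 mol, giving 0.65322 Fe and 0.65322 O.
33.48 wt% SiO2 ÷ 60.083 g/mol = 0.55723 mol, giving 0.55723 Si and 1.11446 O.
Oxygen sums to 2.23686; scaling by 4/2.23686 = 1.78822 puts the formula on 4 O.
Fe: 0.65322 × 1.78822 = 1.168 atoms per formula unit.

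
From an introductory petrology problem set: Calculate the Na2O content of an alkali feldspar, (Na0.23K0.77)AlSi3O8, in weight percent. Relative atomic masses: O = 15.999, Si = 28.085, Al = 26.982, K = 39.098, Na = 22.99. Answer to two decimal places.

M((Na0.23K0.77)AlSi3O8) = 274.622 g/mol; M(Na2O) = 61.979 g/mol.
Moles Na2O per formula unit = 0.23 Na ÷ 2 = 0.1150.
Na2O fraction = (0.1150 × 61.979) / 274.622 = 7.128/274.622 = 0.0260.

2.60 wt%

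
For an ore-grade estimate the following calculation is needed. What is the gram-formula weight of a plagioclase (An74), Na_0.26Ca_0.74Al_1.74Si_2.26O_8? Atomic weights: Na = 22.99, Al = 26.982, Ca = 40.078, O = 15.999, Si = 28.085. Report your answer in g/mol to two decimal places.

Na: 0.26 × 22.99 = 5.9774
Ca: 0.74 × 40.078 = 29.6577
Al: 1.74 × 26.982 = 46.9487
Si: 2.26 × 28.085 = 63.4721
O: 8 × 15.999 = 127.9920
Summing the contributions gives the formula mass.

274.05 g/mol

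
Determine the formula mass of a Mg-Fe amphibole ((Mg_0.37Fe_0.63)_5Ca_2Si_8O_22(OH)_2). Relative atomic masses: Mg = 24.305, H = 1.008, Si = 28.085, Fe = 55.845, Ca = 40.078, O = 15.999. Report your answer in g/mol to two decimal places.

911.70 g/mol

M = 1.85(24.305) + 3.15(55.845) + 2(40.078) + 8(28.085) + 24(15.999) + 2(1.008)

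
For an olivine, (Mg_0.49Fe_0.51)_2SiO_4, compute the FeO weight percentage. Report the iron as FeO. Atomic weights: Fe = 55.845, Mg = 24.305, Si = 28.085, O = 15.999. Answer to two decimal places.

Formula mass = 172.862 g/mol.
1.02 Fe → 1.0200 mol FeO per formula unit; M(FeO) = 71.844, so FeO mass = 73.281 g.
73.281/172.862 × 100 = 42.39 wt%.

42.39 wt%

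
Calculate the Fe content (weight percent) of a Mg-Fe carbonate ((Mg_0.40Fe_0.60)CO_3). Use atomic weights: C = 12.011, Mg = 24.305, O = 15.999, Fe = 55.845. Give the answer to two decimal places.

32.46 weight percent

M((Mg_0.40Fe_0.60)CO_3) = 103.237 g/mol.
Fe contributes 0.60 × 55.845 = 33.507 g per mole.
33.507/103.237 = 0.3246 → 32.46%.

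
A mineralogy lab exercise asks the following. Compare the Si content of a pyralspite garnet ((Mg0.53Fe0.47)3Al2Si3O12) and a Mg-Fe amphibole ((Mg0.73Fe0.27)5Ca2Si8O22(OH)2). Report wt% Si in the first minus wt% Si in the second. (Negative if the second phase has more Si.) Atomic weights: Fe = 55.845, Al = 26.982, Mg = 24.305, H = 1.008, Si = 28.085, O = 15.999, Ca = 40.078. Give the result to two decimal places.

-7.46 percentage points

Si in (Mg0.53Fe0.47)3Al2Si3O12: molar mass 447.593 g/mol; 3×28.085 = 84.255 g → 18.82 wt%.
Si in (Mg0.73Fe0.27)5Ca2Si8O22(OH)2: molar mass 854.932 g/mol; 8×28.085 = 224.680 g → 26.28 wt%.
Difference = 18.82 − 26.28 = -7.46 percentage points.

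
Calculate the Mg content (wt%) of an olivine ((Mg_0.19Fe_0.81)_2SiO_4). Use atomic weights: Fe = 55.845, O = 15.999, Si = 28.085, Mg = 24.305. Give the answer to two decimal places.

4.82 wt%

M((Mg_0.19Fe_0.81)_2SiO_4) = 191.786 g/mol.
Mg contributes 0.38 × 24.305 = 9.236 g per mole.
9.236/191.786 = 0.0482 → 4.82%.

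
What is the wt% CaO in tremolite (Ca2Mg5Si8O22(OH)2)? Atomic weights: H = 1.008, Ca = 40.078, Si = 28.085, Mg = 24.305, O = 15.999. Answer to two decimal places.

Molar mass of Ca2Mg5Si8O22(OH)2 = 2·40.078 + 5·24.305 + 8·28.085 + 24·15.999 + 2·1.008 = 812.353 g/mol.
Each formula unit contains 2 Ca, equivalent to 2/1 = 2.0000 mol CaO.
M(CaO) = 1×40.078 + 1×15.999 = 56.077 g/mol.
Mass of CaO per formula unit = 2.0000 × 56.077 = 112.154 g.
CaO wt% = 112.154 / 812.353 × 100 = 13.81%.

13.81 wt%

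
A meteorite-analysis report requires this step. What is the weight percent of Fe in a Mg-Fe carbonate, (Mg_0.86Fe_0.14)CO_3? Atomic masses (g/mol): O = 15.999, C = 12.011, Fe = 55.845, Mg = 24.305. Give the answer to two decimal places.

Molar mass of (Mg_0.86Fe_0.14)CO_3: 0.86×24.305 + 0.14×55.845 + 1×12.011 + 3×15.999 = 88.729 g/mol.
Mass of Fe per formula unit: 0.14 × 55.845 = 7.818 g.
Weight fraction Fe = 7.818 / 88.729 = 0.0881.

8.81 weight percent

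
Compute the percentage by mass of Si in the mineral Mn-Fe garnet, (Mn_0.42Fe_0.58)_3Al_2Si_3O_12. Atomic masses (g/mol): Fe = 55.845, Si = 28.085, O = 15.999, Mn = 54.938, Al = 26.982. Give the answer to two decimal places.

16.97 weight percent

Molar mass of (Mn_0.42Fe_0.58)_3Al_2Si_3O_12: 1.26·54.938 + 1.74·55.845 + 2·26.982 + 3·28.085 + 12·15.999 = 496.599 g/mol.
Mass of Si per formula unit: 3 × 28.085 = 84.255 g.
Weight fraction Si = 84.255 / 496.599 = 0.1697.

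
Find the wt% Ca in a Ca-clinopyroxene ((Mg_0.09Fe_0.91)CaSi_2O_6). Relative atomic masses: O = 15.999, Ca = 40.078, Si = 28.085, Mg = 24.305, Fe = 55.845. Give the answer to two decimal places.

M((Mg_0.09Fe_0.91)CaSi_2O_6) = 245.248 g/mol.
Ca contributes 1 × 40.078 = 40.078 g per mole.
40.078/245.248 = 0.1634 → 16.34%.

16.34 mass %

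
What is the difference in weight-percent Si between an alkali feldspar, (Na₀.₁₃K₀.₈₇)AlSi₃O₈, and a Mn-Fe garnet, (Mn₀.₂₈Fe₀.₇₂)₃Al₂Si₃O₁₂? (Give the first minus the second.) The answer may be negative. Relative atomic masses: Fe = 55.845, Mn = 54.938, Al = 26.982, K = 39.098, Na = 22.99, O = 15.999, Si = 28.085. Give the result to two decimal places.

M((Na₀.₁₃K₀.₈₇)AlSi₃O₈) = 276.233 g/mol, so wt% Si = 84.255/276.233 × 100 = 30.50%.
M((Mn₀.₂₈Fe₀.₇₂)₃Al₂Si₃O₁₂) = 496.980 g/mol, so wt% Si = 84.255/496.980 × 100 = 16.95%.
30.50 − 16.95 = 13.55 pp.

13.55 percentage points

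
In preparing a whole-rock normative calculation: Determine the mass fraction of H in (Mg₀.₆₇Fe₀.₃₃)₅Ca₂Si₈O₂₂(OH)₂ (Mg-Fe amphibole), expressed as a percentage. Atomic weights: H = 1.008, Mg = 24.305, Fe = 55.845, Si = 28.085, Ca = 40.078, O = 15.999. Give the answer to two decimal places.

0.23 wt%

Formula mass = 3.35·24.305 + 1.65·55.845 + 2·40.078 + 8·28.085 + 24·15.999 + 2·1.008 = 864.394 g/mol, of which 2.016 g is H.
So H makes up 2.016/864.394 = 0.0023 of the mass, i.e. 0.23%.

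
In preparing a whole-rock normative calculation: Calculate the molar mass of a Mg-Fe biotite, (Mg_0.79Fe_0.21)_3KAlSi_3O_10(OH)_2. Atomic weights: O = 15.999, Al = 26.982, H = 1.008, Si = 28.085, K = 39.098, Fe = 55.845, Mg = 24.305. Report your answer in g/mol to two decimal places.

The formula mass is the sum 2.37·24.305 + 0.63·55.845 + 1·39.098 + 1·26.982 + 3·28.085 + 12·15.999 + 2·1.008.

437.12 g/mol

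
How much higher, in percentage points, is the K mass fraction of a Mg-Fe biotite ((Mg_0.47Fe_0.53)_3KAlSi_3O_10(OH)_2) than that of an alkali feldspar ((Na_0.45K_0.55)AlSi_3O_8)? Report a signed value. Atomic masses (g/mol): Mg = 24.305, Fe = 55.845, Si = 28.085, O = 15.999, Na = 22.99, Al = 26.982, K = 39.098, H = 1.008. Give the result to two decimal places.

First mineral: 39.098 g K in 467.403 g formula = 8.36 wt% K.
Second mineral: 21.504 g K in 271.078 g formula = 7.93 wt% K.
8.36% − 7.93% gives a difference of 0.43 percentage points.

0.43 percentage points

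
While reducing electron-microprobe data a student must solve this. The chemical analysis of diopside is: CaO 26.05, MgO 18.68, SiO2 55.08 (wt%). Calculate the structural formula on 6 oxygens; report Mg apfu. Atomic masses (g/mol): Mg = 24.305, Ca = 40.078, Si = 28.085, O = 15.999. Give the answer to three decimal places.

26.05 wt% CaO ÷ 56.077 g/mol = 0.46454 mol, giving 0.46454 Ca and 0.46454 O.
18.68 wt% MgO ÷ 40.304 g/mol = 0.46348 mol, giving 0.46348 Mg and 0.46348 O.
55.08 wt% SiO2 ÷ 60.083 g/mol = 0.91673 mol, giving 0.91673 Si and 1.83346 O.
Oxygen sums to 2.76148; scaling by 6/2.76148 = 2.17275 puts the formula on 6 O.
Mg: 0.46348 × 2.17275 = 1.007 atoms per formula unit.

1.007 Mg apfu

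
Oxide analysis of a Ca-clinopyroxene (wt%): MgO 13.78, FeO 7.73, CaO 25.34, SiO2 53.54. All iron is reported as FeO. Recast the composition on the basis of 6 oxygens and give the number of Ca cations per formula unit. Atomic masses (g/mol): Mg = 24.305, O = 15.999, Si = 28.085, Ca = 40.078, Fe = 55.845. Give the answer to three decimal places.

MgO (M=40.304): mol = 0.34190; Mg = 0.34190, O = 0.34190.
FeO (M=71.844): mol = 0.10759; Fe = 0.10759, O = 0.10759.
CaO (M=56.077): mol = 0.45188; Ca = 0.45188, O = 0.45188.
SiO2 (M=60.083): mol = 0.89110; Si = 0.89110, O = 1.78220.
ΣO = 2.68357; factor = 6/ΣO = 2.23583.
Ca apfu = 0.45188 × 2.23583 = 1.010.

1.010 Ca apfu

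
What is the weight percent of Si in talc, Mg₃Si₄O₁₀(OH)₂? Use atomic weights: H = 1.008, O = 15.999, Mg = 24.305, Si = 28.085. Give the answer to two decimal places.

29.62 wt%

M(Mg₃Si₄O₁₀(OH)₂) = 379.259 g/mol.
Si contributes 4 × 28.085 = 112.340 g per mole.
112.340/379.259 = 0.2962 → 29.62%.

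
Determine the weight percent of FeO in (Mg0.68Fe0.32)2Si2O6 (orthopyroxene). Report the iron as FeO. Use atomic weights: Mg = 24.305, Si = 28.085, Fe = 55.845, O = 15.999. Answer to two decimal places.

20.81 wt%

Formula mass = 220.960 g/mol.
0.64 Fe → 0.6400 mol FeO per formula unit; M(FeO) = 71.844, so FeO mass = 45.980 g.
45.980/220.960 × 100 = 20.81 wt%.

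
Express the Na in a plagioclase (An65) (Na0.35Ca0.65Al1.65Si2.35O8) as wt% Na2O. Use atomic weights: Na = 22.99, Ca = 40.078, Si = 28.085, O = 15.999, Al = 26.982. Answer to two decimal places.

3.98 wt%

Molar mass of Na0.35Ca0.65Al1.65Si2.35O8 = 0.35×22.99 + 0.65×40.078 + 1.65×26.982 + 2.35×28.085 + 8×15.999 = 272.609 g/mol.
Each formula unit contains 0.35 Na, equivalent to 0.35/2 = 0.1750 mol Na2O.
M(Na2O) = 2×22.99 + 1×15.999 = 61.979 g/mol.
Mass of Na2O per formula unit = 0.1750 × 61.979 = 10.846 g.
Na2O wt% = 10.846 / 272.609 × 100 = 3.98%.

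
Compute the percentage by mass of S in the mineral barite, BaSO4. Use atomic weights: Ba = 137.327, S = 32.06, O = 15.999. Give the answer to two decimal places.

Molar mass of BaSO4: 1×137.327 + 1×32.06 + 4×15.999 = 233.383 g/mol.
Mass of S per formula unit: 1 × 32.06 = 32.060 g.
Weight fraction S = 32.060 / 233.383 = 0.1374.

13.74 wt%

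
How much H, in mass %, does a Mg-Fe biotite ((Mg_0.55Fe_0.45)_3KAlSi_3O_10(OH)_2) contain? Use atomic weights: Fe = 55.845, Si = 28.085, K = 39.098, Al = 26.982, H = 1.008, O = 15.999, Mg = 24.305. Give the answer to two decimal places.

0.44 mass %

Formula mass = 1.65·24.305 + 1.35·55.845 + 1·39.098 + 1·26.982 + 3·28.085 + 12·15.999 + 2·1.008 = 459.833 g/mol, of which 2.016 g is H.
So H makes up 2.016/459.833 = 0.0044 of the mass, i.e. 0.44%.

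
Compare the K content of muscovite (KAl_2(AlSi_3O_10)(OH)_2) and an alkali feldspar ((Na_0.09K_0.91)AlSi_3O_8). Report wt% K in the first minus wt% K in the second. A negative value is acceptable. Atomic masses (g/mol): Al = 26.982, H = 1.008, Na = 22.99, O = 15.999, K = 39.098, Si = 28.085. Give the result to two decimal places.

-3.03 percentage points

K in KAl_2(AlSi_3O_10)(OH)_2: molar mass 398.303 g/mol; 1×39.098 = 39.098 g → 9.82 wt%.
K in (Na_0.09K_0.91)AlSi_3O_8: molar mass 276.877 g/mol; 0.91×39.098 = 35.579 g → 12.85 wt%.
Difference = 9.82 − 12.85 = -3.03 percentage points.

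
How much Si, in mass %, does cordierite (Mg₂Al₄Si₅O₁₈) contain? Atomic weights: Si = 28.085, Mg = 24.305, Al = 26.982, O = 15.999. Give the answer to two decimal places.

24.01 mass %

Formula mass = 2·24.305 + 4·26.982 + 5·28.085 + 18·15.999 = 584.945 g/mol, of which 140.425 g is Si.
So Si makes up 140.425/584.945 = 0.2401 of the mass, i.e. 24.01%.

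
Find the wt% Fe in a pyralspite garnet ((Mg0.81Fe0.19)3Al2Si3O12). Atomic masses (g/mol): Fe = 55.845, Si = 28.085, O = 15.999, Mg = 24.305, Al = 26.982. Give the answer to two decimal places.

7.56 wt%

M((Mg0.81Fe0.19)3Al2Si3O12) = 421.100 g/mol.
Fe contributes 0.57 × 55.845 = 31.832 g per mole.
31.832/421.100 = 0.0756 → 7.56%.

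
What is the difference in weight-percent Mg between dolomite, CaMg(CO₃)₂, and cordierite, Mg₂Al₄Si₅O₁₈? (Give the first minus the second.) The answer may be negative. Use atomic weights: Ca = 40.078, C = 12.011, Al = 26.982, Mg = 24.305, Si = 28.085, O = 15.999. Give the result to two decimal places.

M(CaMg(CO₃)₂) = 184.399 g/mol, so wt% Mg = 24.305/184.399 × 100 = 13.18%.
M(Mg₂Al₄Si₅O₁₈) = 584.945 g/mol, so wt% Mg = 48.610/584.945 × 100 = 8.31%.
13.18 − 8.31 = 4.87 pp.

4.87 percentage points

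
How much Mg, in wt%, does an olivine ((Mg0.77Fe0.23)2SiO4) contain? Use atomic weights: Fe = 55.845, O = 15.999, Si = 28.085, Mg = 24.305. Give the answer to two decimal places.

M((Mg0.77Fe0.23)2SiO4) = 155.199 g/mol.
Mg contributes 1.54 × 24.305 = 37.430 g per mole.
37.430/155.199 = 0.2412 → 24.12%.

24.12 wt%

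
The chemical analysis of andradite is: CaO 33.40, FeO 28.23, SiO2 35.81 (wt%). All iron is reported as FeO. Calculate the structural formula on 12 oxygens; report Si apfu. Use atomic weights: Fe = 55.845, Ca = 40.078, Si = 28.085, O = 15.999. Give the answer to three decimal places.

3.280 Si apfu

33.40 wt% CaO ÷ 56.077 g/mol = 0.59561 mol, giving 0.59561 Ca and 0.59561 O.
28.23 wt% FeO ÷ 71.844 g/mol = 0.39293 mol, giving 0.39293 Fe and 0.39293 O.
35.81 wt% SiO2 ÷ 60.083 g/mol = 0.59601 mol, giving 0.59601 Si and 1.19202 O.
Oxygen sums to 2.18056; scaling by 12/2.18056 = 5.50317 puts the formula on 12 O.
Si: 0.59601 × 5.50317 = 3.280 atoms per formula unit.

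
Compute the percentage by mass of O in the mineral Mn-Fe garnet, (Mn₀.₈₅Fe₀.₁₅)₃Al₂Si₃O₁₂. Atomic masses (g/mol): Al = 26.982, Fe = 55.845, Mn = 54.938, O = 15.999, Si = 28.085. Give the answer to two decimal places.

M((Mn₀.₈₅Fe₀.₁₅)₃Al₂Si₃O₁₂) = 495.429 g/mol.
O contributes 12 × 15.999 = 191.988 g per mole.
191.988/495.429 = 0.3875 → 38.75%.

38.75 wt%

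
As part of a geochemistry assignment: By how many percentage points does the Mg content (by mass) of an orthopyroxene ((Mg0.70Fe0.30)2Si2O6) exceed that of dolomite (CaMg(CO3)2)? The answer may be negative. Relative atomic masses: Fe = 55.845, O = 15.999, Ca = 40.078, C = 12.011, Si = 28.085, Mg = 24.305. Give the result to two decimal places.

Mg in (Mg0.70Fe0.30)2Si2O6: molar mass 219.698 g/mol; 1.40×24.305 = 34.027 g → 15.49 wt%.
Mg in CaMg(CO3)2: molar mass 184.399 g/mol; 1×24.305 = 24.305 g → 13.18 wt%.
Difference = 15.49 − 13.18 = 2.31 percentage points.

2.31 percentage points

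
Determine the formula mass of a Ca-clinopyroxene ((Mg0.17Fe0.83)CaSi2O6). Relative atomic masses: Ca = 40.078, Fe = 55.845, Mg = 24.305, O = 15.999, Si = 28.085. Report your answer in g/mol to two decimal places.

242.73 g/mol

The formula mass is the sum 0.17*24.305 + 0.83*55.845 + 1*40.078 + 2*28.085 + 6*15.999.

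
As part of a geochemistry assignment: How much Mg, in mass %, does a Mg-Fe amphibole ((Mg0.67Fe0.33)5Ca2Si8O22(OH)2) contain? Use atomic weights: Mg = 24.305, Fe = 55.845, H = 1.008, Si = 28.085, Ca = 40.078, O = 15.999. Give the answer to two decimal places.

Molar mass of (Mg0.67Fe0.33)5Ca2Si8O22(OH)2: 3.35×24.305 + 1.65×55.845 + 2×40.078 + 8×28.085 + 24×15.999 + 2×1.008 = 864.394 g/mol.
Mass of Mg per formula unit: 3.35 × 24.305 = 81.422 g.
Weight fraction Mg = 81.422 / 864.394 = 0.0942.

9.42 mass %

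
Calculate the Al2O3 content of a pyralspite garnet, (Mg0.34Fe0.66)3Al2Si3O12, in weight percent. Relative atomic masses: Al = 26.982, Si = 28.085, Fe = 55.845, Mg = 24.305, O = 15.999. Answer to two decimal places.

M((Mg0.34Fe0.66)3Al2Si3O12) = 465.571 g/mol; M(Al2O3) = 101.961 g/mol.
Moles Al2O3 per formula unit = 2 Al ÷ 2 = 1.0000.
Al2O3 fraction = (1.0000 × 101.961) / 465.571 = 101.961/465.571 = 0.2190.

21.90 wt%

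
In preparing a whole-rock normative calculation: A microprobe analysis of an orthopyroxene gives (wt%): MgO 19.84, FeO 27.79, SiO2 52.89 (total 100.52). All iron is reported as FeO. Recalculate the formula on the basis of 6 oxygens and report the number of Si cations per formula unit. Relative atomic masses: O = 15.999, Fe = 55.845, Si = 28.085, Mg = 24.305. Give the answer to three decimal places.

2.001 Si apfu

MgO: 19.84/40.304 = 0.49226 mol → 0.49226 mol Mg, 0.49226 mol O.
FeO: 27.79/71.844 = 0.38681 mol → 0.38681 mol Fe, 0.38681 mol O.
SiO2: 52.89/60.083 = 0.88028 mol → 0.88028 mol Si, 1.76056 mol O.
Total oxygen = 2.63963 mol. Normalization factor = 6/2.63963 = 2.27305.
Si per 6 O = 0.88028 × 2.27305 = 2.001.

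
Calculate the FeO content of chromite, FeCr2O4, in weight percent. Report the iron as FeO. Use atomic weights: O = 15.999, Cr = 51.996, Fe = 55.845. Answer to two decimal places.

M(FeCr2O4) = 223.833 g/mol; M(FeO) = 71.844 g/mol.
Moles FeO per formula unit = 1 Fe ÷ 1 = 1.0000.
FeO fraction = (1.0000 × 71.844) / 223.833 = 71.844/223.833 = 0.3210.

32.10 wt%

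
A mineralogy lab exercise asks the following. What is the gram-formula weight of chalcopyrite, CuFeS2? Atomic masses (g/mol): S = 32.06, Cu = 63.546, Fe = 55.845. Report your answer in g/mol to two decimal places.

183.51 g/mol

The formula mass is the sum 1×63.546 + 1×55.845 + 2×32.06.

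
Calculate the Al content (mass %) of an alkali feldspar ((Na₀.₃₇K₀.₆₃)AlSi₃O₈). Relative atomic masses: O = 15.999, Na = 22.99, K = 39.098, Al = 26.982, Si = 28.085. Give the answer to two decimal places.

9.91 mass %

Formula mass = 0.37*22.99 + 0.63*39.098 + 1*26.982 + 3*28.085 + 8*15.999 = 272.367 g/mol, of which 26.982 g is Al.
So Al makes up 26.982/272.367 = 0.0991 of the mass, i.e. 9.91%.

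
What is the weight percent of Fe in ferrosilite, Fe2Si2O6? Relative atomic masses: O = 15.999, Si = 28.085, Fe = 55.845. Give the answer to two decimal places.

Formula mass = 2·55.845 + 2·28.085 + 6·15.999 = 263.854 g/mol, of which 111.690 g is Fe.
So Fe makes up 111.690/263.854 = 0.4233 of the mass, i.e. 42.33%.

42.33 weight percent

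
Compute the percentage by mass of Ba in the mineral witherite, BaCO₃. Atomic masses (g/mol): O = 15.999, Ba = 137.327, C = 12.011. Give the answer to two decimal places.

M(BaCO₃) = 197.335 g/mol.
Ba contributes 1 × 137.327 = 137.327 g per mole.
137.327/197.335 = 0.6959 → 69.59%.

69.59 mass %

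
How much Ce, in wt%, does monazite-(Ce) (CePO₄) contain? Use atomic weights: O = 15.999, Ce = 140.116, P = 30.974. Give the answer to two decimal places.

59.60 wt%

Molar mass of CePO₄: 1*140.116 + 1*30.974 + 4*15.999 = 235.086 g/mol.
Mass of Ce per formula unit: 1 × 140.116 = 140.116 g.
Weight fraction Ce = 140.116 / 235.086 = 0.5960.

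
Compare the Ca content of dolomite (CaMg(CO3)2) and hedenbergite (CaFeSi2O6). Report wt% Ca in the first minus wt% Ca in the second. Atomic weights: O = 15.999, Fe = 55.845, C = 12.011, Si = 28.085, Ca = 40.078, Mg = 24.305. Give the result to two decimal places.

M(CaMg(CO3)2) = 184.399 g/mol, so wt% Ca = 40.078/184.399 × 100 = 21.73%.
M(CaFeSi2O6) = 248.087 g/mol, so wt% Ca = 40.078/248.087 × 100 = 16.15%.
21.73 − 16.15 = 5.58 pp.

5.58 percentage points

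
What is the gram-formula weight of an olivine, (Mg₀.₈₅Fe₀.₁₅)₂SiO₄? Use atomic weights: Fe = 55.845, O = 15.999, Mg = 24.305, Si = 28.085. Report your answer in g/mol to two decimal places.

Mg: 1.70 × 24.305 = 41.3185
Fe: 0.30 × 55.845 = 16.7535
Si: 1 × 28.085 = 28.0850
O: 4 × 15.999 = 63.9960
Summing the contributions gives the formula mass.

150.15 g/mol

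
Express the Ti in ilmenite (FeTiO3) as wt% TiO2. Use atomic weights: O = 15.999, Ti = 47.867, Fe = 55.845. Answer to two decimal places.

Formula mass = 151.709 g/mol.
1 Ti → 1.0000 mol TiO2 per formula unit; M(TiO2) = 79.865, so TiO2 mass = 79.865 g.
79.865/151.709 × 100 = 52.64 wt%.

52.64 wt%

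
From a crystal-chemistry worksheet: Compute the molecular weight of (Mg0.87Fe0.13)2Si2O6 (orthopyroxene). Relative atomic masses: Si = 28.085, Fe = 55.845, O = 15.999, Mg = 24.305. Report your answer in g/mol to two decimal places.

208.97 g/mol

The formula mass is the sum 1.74×24.305 + 0.26×55.845 + 2×28.085 + 6×15.999.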